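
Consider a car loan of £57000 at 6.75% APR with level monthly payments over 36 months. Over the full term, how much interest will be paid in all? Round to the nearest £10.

At 6.75% the monthly rate is 0.0056250, so the payment is 57,000 × 0.0056250 / (1 − 1.0056250^−36) = £1,753.49.
Total paid = 36 × £1,753.49 = £63,125.64; interest = £63,125.64 − £57,000 = £6,125.64.

£6,130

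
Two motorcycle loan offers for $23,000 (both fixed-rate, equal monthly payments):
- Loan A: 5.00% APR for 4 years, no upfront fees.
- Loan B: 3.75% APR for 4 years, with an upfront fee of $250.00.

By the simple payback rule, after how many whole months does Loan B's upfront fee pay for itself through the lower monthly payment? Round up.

Loan A: monthly rate = 5%/12 = 0.0041667; payment = 23,000 × 0.0041667 / (1 − (1+0.0041667)^−48) = $529.67.
Loan B: at 3.75% the monthly rate is 0.0031250, so the payment is 23,000 × 0.0031250 / (1 − 1.0031250^−48) = $516.75.
Monthly savings = $529.67 − $516.75 = $12.92.
Break-even = $250.00 / $12.92 = 19.35 → 20 months.

20 months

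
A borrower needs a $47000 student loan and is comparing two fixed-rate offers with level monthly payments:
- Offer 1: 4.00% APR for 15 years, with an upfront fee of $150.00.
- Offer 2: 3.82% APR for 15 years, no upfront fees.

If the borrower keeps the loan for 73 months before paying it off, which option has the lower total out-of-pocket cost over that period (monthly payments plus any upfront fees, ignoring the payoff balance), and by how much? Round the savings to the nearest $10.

Offer 2 by $460

Offer 1: at 4.00% the monthly rate is 0.0033333, so the payment is 47,000 × 0.0033333 / (1 − 1.0033333^−180) = $347.65.
Offer 2: at 3.82% the monthly rate is 0.0031833, so the payment is 47,000 × 0.0031833 / (1 − 1.0031833^−180) = $343.43.
Over 73 months: Offer 1 costs 73 × $347.65 + $150.00 = $25,528.45; Offer 2 costs 73 × $343.43 = $25,070.39.
Offer 2 is cheaper by $25,528.45 − $25,070.39 = $458.06.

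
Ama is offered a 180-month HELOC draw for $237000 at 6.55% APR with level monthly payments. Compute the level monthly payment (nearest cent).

At 6.55% the monthly rate is 0.0054583, so the payment is 237,000 × 0.0054583 / (1 − 1.0054583^−180) = $2,071.04.

$2,071.04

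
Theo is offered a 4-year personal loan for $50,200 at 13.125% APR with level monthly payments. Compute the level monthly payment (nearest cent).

At 13.125% the monthly rate is 0.0109375, so the payment is 50,200 × 0.0109375 / (1 − 1.0109375^−48) = $1,349.86.

$1,349.86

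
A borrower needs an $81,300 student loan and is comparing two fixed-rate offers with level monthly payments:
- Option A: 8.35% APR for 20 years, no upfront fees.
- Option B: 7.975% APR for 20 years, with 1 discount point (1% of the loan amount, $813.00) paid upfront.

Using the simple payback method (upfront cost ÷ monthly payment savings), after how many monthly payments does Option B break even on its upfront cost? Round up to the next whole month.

43 months

Option A: monthly rate = 8.35%/12 = 0.0069583; payment = 81,300 × 0.0069583 / (1 − (1+0.0069583)^−240) = $697.84.
Option B: at 7.975% the monthly rate is 0.0066458, so the payment is 81,300 × 0.0066458 / (1 − 1.0066458^−240) = $678.76.
Monthly savings = $697.84 − $678.76 = $19.08.
Break-even = $813.00 / $19.08 = 42.61 → 43 months.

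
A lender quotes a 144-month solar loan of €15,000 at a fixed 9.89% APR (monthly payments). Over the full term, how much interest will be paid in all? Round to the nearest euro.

€10,677

Monthly rate = 9.89%/12 = 0.0082417; payment = 15,000 × 0.0082417 / (1 − (1+0.0082417)^−144) = €178.31.
Total paid = 144 × €178.31 = €25,676.64; interest = €25,676.64 − €15,000 = €10,676.64.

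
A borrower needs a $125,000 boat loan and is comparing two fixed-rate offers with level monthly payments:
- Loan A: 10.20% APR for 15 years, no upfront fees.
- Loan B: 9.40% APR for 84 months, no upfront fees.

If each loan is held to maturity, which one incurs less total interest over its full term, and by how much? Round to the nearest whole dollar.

Loan A: monthly rate = 10.2%/12 = 0.0085000; payment = 125,000 × 0.0085000 / (1 − (1+0.0085000)^−180) = $1,358.59.
Total interest on Loan A = 180 × $1,358.59 − $125,000 = $119,546.20.
Loan B: monthly rate = 9.4%/12 = 0.0078333; payment = 125,000 × 0.0078333 / (1 − (1+0.0078333)^−84) = $2,036.60.
Total interest on Loan B = 84 × $2,036.60 − $125,000 = $46,074.40.
Loan B is lower by $73,471.80.

Loan B by $73,472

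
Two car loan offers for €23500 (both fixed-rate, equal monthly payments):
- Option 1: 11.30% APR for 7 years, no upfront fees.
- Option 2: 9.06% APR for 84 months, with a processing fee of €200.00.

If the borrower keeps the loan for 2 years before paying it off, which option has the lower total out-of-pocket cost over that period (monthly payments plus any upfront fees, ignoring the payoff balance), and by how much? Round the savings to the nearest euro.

Option 2 by €455

Option 1: monthly rate = 11.3%/12 = 0.0094167; payment = 23,500 × 0.0094167 / (1 − (1+0.0094167)^−84) = €406.09.
Option 2: monthly rate = 9.06%/12 = 0.0075500; payment = 23,500 × 0.0075500 / (1 − (1+0.0075500)^−84) = €378.81.
Over 24 months: Option 1 costs 24 × €406.09 = €9,746.16; Option 2 costs 24 × €378.81 + €200.00 = €9,291.44.
Option 2 is cheaper by €9,746.16 − €9,291.44 = €454.72.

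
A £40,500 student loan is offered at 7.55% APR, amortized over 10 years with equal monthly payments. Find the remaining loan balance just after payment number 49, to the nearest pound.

£27,520

With monthly rate i = 7.55%/12 = 0.0062917, the balance after k of n payments is P · [(1+i)^n − (1+i)^k] / [(1+i)^n − 1].
(1+0.0062917)^120 = 2.12258527 and (1+0.0062917)^49 = 1.35978402, so the balance is 40,500 × (2.12258527 − 1.35978402) / (2.12258527 − 1) = £27,519.91.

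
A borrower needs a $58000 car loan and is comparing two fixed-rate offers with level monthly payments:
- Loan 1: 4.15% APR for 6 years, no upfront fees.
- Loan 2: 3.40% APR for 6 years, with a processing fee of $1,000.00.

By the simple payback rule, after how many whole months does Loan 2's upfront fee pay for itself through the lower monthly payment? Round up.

51 months

Loan 1: at 4.15% the monthly rate is 0.0034583, so the payment is 58,000 × 0.0034583 / (1 − 1.0034583^−72) = $911.39.
Loan 2: at 3.40% the monthly rate is 0.0028333, so the payment is 58,000 × 0.0028333 / (1 − 1.0028333^−72) = $891.65.
Monthly savings = $911.39 − $891.65 = $19.74.
Break-even = $1,000.00 / $19.74 = 50.66 → 51 months.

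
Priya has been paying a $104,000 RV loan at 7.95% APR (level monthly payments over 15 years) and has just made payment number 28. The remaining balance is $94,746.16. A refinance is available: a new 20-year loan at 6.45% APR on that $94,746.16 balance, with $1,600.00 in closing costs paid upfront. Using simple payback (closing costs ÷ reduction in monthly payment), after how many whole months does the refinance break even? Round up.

6 months

Current payment = 104,000 × 7.95%/12 / (1 − (1+0.0066250)^−180) = $990.88.
Refinanced payment = 94,746.16 × 0.0053750 / (1 − (1+0.0053750)^−240) = $703.62.
Monthly savings = $990.88 − $703.62 = $287.26.
Break-even = $1,600.00 / $287.26 = 5.57 → 6 months.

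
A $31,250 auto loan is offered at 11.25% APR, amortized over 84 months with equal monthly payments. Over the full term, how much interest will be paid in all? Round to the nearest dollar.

$14,042

Monthly rate = 11.25%/12 = 0.0093750; payment = 31,250 × 0.0093750 / (1 − (1+0.0093750)^−84) = $539.19.
Total paid = 84 × $539.19 = $45,291.96; interest = $45,291.96 − $31,250 = $14,041.96.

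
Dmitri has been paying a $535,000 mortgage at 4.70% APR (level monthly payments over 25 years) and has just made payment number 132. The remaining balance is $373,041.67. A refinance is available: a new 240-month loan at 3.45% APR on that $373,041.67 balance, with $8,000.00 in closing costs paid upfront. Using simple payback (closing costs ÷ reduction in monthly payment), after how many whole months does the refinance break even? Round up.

Current payment = 535,000 × 4.7%/12 / (1 − (1+0.0039167)^−300) = $3,034.76.
Refinanced payment = 373,041.67 × 0.0028750 / (1 − (1+0.0028750)^−240) = $2,153.92.
Monthly savings = $3,034.76 − $2,153.92 = $880.84.
Break-even = $8,000.00 / $880.84 = 9.08 → 10 months.

10 months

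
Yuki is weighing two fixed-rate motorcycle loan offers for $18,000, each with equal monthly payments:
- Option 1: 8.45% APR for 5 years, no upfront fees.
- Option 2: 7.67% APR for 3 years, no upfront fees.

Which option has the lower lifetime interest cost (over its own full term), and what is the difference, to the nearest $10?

Option 1: at 8.45% the monthly rate is 0.0070417, so the payment is 18,000 × 0.0070417 / (1 − 1.0070417^−60) = $368.86.
Total interest on Option 1 = 60 × $368.86 − $18,000 = $4,131.60.
Option 2: monthly rate = 7.67%/12 = 0.0063917; payment = 18,000 × 0.0063917 / (1 − (1+0.0063917)^−36) = $561.32.
Total interest on Option 2 = 36 × $561.32 − $18,000 = $2,207.52.
Option 2 is lower by $1,924.08.

Option 2 by $1,920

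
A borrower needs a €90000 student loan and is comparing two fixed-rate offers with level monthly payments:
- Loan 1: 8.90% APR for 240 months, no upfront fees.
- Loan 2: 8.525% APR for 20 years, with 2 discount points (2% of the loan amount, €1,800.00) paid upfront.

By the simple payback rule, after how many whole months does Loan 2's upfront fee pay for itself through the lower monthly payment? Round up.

Loan 1: monthly rate = 8.9%/12 = 0.0074167; payment = 90,000 × 0.0074167 / (1 − (1+0.0074167)^−240) = €803.97.
Loan 2: monthly rate = 8.525%/12 = 0.0071042; payment = 90,000 × 0.0071042 / (1 − (1+0.0071042)^−240) = €782.47.
Monthly savings = €803.97 − €782.47 = €21.50.
Break-even = €1,800.00 / €21.50 = 83.72 → 84 months.

84 months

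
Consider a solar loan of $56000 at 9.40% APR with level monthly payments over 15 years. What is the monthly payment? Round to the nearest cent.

$581.39

Monthly rate = 9.4%/12 = 0.0078333; payment = 56,000 × 0.0078333 / (1 − (1+0.0078333)^−180) = $581.39.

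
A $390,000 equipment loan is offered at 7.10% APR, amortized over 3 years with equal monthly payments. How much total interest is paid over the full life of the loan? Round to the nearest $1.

$44,157

Monthly rate = 7.1%/12 = 0.0059167; payment = 390,000 × 0.0059167 / (1 − (1+0.0059167)^−36) = $12,059.91.
Total paid = 36 × $12,059.91 = $434,156.76; interest = $434,156.76 − $390,000 = $44,156.76.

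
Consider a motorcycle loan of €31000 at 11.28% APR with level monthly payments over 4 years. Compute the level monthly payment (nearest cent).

€805.43

At 11.28% the monthly rate is 0.0094000, so the payment is 31,000 × 0.0094000 / (1 − 1.0094000^−48) = €805.43.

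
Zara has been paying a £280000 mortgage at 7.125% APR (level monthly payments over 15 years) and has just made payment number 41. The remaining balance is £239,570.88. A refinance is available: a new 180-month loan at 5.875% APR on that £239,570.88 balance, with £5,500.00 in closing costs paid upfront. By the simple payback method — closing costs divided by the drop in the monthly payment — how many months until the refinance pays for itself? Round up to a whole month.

11 months

Current payment = 280,000 × 7.125%/12 / (1 − (1+0.0059375)^−180) = £2,536.33.
Refinanced payment = 239,570.88 × 0.0048958 / (1 − (1+0.0048958)^−180) = £2,005.49.
Monthly savings = £2,536.33 − £2,005.49 = £530.84.
Break-even = £5,500.00 / £530.84 = 10.36 → 11 months.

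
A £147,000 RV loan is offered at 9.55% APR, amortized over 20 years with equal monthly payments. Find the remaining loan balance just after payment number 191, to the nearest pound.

£55,612

With monthly rate i = 9.55%/12 = 0.0079583, the balance after k of n payments is P · [(1+i)^n − (1+i)^k] / [(1+i)^n − 1].
(1+0.0079583)^240 = 6.70222711 and (1+0.0079583)^191 = 4.54498791, so the balance is 147,000 × (6.70222711 − 4.54498791) / (6.70222711 − 1) = £55,612.33.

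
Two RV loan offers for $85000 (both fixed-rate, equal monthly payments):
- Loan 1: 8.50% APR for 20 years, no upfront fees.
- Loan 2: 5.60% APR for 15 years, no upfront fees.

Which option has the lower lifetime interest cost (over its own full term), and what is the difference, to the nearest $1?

Loan 1: at 8.50% the monthly rate is 0.0070833, so the payment is 85,000 × 0.0070833 / (1 − 1.0070833^−240) = $737.65.
Total interest on Loan 1 = 240 × $737.65 − $85,000 = $92,036.00.
Loan 2: monthly rate = 5.6%/12 = 0.0046667; payment = 85,000 × 0.0046667 / (1 − (1+0.0046667)^−180) = $699.04.
Total interest on Loan 2 = 180 × $699.04 − $85,000 = $40,827.20.
Loan 2 is lower by $51,208.80.

Loan 2 by $51,209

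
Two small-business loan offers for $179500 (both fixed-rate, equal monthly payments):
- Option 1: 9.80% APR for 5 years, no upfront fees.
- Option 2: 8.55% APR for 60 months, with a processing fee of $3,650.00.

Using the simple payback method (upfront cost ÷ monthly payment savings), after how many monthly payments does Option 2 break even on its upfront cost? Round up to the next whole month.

34 months

Option 1: monthly rate = 9.8%/12 = 0.0081667; payment = 179,500 × 0.0081667 / (1 − (1+0.0081667)^−60) = $3,796.20.
Option 2: monthly rate = 8.55%/12 = 0.0071250; payment = 179,500 × 0.0071250 / (1 − (1+0.0071250)^−60) = $3,687.04.
Monthly savings = $3,796.20 − $3,687.04 = $109.16.
Break-even = $3,650.00 / $109.16 = 33.44 → 34 months.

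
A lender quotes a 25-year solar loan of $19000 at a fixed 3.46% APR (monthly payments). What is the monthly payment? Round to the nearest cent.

At 3.46% the monthly rate is 0.0028833, so the payment is 19,000 × 0.0028833 / (1 − 1.0028833^−300) = $94.71.

$94.71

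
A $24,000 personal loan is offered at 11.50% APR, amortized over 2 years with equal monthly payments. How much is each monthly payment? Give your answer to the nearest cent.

$1,124.17

At 11.50% the monthly rate is 0.0095833, so the payment is 24,000 × 0.0095833 / (1 − 1.0095833^−24) = $1,124.17.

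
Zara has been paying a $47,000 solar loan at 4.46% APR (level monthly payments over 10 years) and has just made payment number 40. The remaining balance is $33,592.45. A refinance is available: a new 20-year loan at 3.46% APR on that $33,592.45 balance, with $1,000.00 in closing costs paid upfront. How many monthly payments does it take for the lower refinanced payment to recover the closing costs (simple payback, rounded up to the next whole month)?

Current payment = 47,000 × 4.46%/12 / (1 − (1+0.0037167)^−120) = $486.19.
Refinanced payment = 33,592.45 × 0.0028833 / (1 − (1+0.0028833)^−240) = $194.13.
Monthly savings = $486.19 − $194.13 = $292.06.
Break-even = $1,000.00 / $292.06 = 3.42 → 4 months.

4 months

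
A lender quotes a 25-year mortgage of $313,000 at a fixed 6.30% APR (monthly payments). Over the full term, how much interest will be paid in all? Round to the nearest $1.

$309,335

Monthly rate = 6.3%/12 = 0.0052500; payment = 313,000 × 0.0052500 / (1 − (1+0.0052500)^−300) = $2,074.45.
Total paid = 300 × $2,074.45 = $622,335.00; interest = $622,335.00 − $313,000 = $309,335.00.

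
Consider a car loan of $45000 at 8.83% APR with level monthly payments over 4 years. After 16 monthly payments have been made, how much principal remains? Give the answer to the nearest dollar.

With monthly rate i = 8.83%/12 = 0.0073583, the balance after k of n payments is P · [(1+i)^n − (1+i)^k] / [(1+i)^n − 1].
(1+0.0073583)^48 = 1.42177609 and (1+0.0073583)^16 = 1.12445929, so the balance is 45,000 × (1.42177609 − 1.12445929) / (1.42177609 − 1) = $31,721.23.

$31,721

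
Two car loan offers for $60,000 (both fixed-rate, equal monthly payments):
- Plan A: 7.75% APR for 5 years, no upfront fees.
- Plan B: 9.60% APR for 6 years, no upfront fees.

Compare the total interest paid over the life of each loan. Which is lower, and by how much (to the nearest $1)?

Plan A: at 7.75% the monthly rate is 0.0064583, so the payment is 60,000 × 0.0064583 / (1 − 1.0064583^−60) = $1,209.42.
Total interest on Plan A = 60 × $1,209.42 − $60,000 = $12,565.20.
Plan B: monthly rate = 9.6%/12 = 0.0080000; payment = 60,000 × 0.0080000 / (1 − (1+0.0080000)^−72) = $1,099.49.
Total interest on Plan B = 72 × $1,099.49 − $60,000 = $19,163.28.
Plan A is lower by $6,598.08.

Plan A by $6,598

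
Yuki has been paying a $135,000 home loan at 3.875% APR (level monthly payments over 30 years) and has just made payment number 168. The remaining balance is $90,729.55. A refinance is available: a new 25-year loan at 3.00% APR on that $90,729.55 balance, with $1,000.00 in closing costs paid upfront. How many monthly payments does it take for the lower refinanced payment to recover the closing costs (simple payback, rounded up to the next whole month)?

5 months

Current payment = 135,000 × 3.875%/12 / (1 − (1+0.0032292)^−360) = $634.82.
Refinanced payment = 90,729.55 × 0.0025000 / (1 − (1+0.0025000)^−300) = $430.25.
Monthly savings = $634.82 − $430.25 = $204.57.
Break-even = $1,000.00 / $204.57 = 4.89 → 5 months.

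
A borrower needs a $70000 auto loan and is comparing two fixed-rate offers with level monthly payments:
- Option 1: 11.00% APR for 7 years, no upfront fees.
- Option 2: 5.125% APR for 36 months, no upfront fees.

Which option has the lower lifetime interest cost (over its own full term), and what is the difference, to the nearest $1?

Option 2 by $25,012

Option 1: monthly rate = 11%/12 = 0.0091667; payment = 70,000 × 0.0091667 / (1 − (1+0.0091667)^−84) = $1,198.57.
Total interest on Option 1 = 84 × $1,198.57 − $70,000 = $30,679.88.
Option 2: monthly rate = 5.125%/12 = 0.0042708; payment = 70,000 × 0.0042708 / (1 − (1+0.0042708)^−36) = $2,101.89.
Total interest on Option 2 = 36 × $2,101.89 − $70,000 = $5,668.04.
Option 2 is lower by $25,011.84.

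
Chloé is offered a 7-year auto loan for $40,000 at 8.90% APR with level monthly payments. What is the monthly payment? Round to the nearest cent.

Monthly rate = 8.9%/12 = 0.0074167; payment = 40,000 × 0.0074167 / (1 − (1+0.0074167)^−84) = $641.53.

$641.53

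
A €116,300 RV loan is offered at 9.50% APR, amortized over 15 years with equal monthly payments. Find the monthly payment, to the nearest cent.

€1,214.43

Monthly rate = 9.5%/12 = 0.0079167; payment = 116,300 × 0.0079167 / (1 − (1+0.0079167)^−180) = €1,214.43.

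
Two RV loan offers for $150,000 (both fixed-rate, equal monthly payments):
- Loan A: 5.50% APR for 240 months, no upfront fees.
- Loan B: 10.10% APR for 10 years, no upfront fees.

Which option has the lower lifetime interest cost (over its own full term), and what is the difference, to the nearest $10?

Loan B by $8,770

Loan A: at 5.50% the monthly rate is 0.0045833, so the payment is 150,000 × 0.0045833 / (1 − 1.0045833^−240) = $1,031.83.
Total interest on Loan A = 240 × $1,031.83 − $150,000 = $97,639.20.
Loan B: at 10.10% the monthly rate is 0.0084167, so the payment is 150,000 × 0.0084167 / (1 − 1.0084167^−120) = $1,990.58.
Total interest on Loan B = 120 × $1,990.58 − $150,000 = $88,869.60.
Loan B is lower by $8,769.60.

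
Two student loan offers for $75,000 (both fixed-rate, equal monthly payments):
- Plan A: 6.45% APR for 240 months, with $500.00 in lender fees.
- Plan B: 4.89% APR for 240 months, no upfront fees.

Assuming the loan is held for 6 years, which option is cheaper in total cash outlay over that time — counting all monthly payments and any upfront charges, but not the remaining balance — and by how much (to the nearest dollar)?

Plan B by $5,292

Plan A: monthly rate = 6.45%/12 = 0.0053750; payment = 75,000 × 0.0053750 / (1 − (1+0.0053750)^−240) = $556.97.
Plan B: monthly rate = 4.89%/12 = 0.0040750; payment = 75,000 × 0.0040750 / (1 − (1+0.0040750)^−240) = $490.42.
Over 72 months: Plan A costs 72 × $556.97 + $500.00 = $40,601.84; Plan B costs 72 × $490.42 = $35,310.24.
Plan B is cheaper by $40,601.84 − $35,310.24 = $5,291.60.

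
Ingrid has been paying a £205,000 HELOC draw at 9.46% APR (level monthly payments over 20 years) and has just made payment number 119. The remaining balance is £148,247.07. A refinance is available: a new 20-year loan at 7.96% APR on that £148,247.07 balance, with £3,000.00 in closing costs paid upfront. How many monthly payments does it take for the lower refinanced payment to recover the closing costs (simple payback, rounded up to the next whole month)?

5 months

Current payment = 205,000 × 9.46%/12 / (1 − (1+0.0078833)^−240) = £1,905.52.
Refinanced payment = 148,247.07 × 0.0066333 / (1 − (1+0.0066333)^−240) = £1,236.31.
Monthly savings = £1,905.52 − £1,236.31 = £669.21.
Break-even = £3,000.00 / £669.21 = 4.48 → 5 months.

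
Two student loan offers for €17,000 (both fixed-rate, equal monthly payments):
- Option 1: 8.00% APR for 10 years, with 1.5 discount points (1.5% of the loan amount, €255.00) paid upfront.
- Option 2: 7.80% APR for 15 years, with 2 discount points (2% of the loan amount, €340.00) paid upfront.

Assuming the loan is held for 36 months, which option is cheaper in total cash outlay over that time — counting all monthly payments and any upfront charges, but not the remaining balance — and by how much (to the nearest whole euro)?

Option 1: monthly rate = 8%/12 = 0.0066667; payment = 17,000 × 0.0066667 / (1 − (1+0.0066667)^−120) = €206.26.
Option 2: at 7.80% the monthly rate is 0.0065000, so the payment is 17,000 × 0.0065000 / (1 − 1.0065000^−180) = €160.50.
Over 36 months: Option 1 costs 36 × €206.26 + €255.00 = €7,680.36; Option 2 costs 36 × €160.50 + €340.00 = €6,118.00.
Option 2 is cheaper by €7,680.36 − €6,118.00 = €1,562.36.

Option 2 by €1,562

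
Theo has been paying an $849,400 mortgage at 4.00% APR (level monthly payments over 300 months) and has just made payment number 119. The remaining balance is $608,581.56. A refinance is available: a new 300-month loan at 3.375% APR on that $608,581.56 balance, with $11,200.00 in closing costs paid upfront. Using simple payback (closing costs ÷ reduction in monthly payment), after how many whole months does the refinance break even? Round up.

Current payment = 849,400 × 4%/12 / (1 − (1+0.0033333)^−300) = $4,483.45.
Refinanced payment = 608,581.56 × 0.0028125 / (1 − (1+0.0028125)^−300) = $3,006.06.
Monthly savings = $4,483.45 − $3,006.06 = $1,477.39.
Break-even = $11,200.00 / $1,477.39 = 7.58 → 8 months.

8 months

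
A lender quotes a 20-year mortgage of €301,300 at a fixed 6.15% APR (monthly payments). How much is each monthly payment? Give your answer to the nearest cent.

Monthly rate = 6.15%/12 = 0.0051250; payment = 301,300 × 0.0051250 / (1 − (1+0.0051250)^−240) = €2,184.76.

€2,184.76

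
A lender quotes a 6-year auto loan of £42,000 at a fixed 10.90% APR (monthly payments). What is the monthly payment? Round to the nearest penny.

Monthly rate = 10.9%/12 = 0.0090833; payment = 42,000 × 0.0090833 / (1 − (1+0.0090833)^−72) = £797.28.

£797.28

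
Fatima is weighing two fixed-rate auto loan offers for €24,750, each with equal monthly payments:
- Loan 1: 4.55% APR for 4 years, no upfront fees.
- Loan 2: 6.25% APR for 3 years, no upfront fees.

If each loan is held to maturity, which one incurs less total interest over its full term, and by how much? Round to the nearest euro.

Loan 1 by €90

Loan 1: monthly rate = 4.55%/12 = 0.0037917; payment = 24,750 × 0.0037917 / (1 − (1+0.0037917)^−48) = €564.94.
Total interest on Loan 1 = 48 × €564.94 − €24,750 = €2,367.12.
Loan 2: monthly rate = 6.25%/12 = 0.0052083; payment = 24,750 × 0.0052083 / (1 − (1+0.0052083)^−36) = €755.75.
Total interest on Loan 2 = 36 × €755.75 − €24,750 = €2,457.00.
Loan 1 is lower by €89.88.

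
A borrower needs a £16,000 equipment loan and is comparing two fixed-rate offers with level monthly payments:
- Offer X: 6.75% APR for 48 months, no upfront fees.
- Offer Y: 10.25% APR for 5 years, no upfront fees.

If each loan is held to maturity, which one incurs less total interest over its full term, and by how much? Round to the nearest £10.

Offer X: monthly rate = 6.75%/12 = 0.0056250; payment = 16,000 × 0.0056250 / (1 − (1+0.0056250)^−48) = £381.29.
Total interest on Offer X = 48 × £381.29 − £16,000 = £2,301.92.
Offer Y: monthly rate = 10.25%/12 = 0.0085417; payment = 16,000 × 0.0085417 / (1 − (1+0.0085417)^−60) = £341.92.
Total interest on Offer Y = 60 × £341.92 − £16,000 = £4,515.20.
Offer X is lower by £2,213.28.

Offer X by £2,210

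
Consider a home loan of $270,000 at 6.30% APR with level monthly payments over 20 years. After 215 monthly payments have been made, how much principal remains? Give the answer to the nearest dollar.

With monthly rate i = 6.3%/12 = 0.0052500, the balance after k of n payments is P · [(1+i)^n − (1+i)^k] / [(1+i)^n − 1].
(1+0.0052500)^240 = 3.51382093 and (1+0.0052500)^215 = 3.08267387, so the balance is 270,000 × (3.51382093 − 3.08267387) / (3.51382093 − 1) = $46,307.88.

$46,308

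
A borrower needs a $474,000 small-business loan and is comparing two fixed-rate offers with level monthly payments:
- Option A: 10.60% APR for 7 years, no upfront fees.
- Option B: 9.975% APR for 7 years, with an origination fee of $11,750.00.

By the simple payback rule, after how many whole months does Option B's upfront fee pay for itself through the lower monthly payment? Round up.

Option A: monthly rate = 10.6%/12 = 0.0088333; payment = 474,000 × 0.0088333 / (1 − (1+0.0088333)^−84) = $8,016.69.
Option B: at 9.975% the monthly rate is 0.0083125, so the payment is 474,000 × 0.0083125 / (1 − 1.0083125^−84) = $7,862.84.
Monthly savings = $8,016.69 − $7,862.84 = $153.85.
Break-even = $11,750.00 / $153.85 = 76.37 → 77 months.

77 months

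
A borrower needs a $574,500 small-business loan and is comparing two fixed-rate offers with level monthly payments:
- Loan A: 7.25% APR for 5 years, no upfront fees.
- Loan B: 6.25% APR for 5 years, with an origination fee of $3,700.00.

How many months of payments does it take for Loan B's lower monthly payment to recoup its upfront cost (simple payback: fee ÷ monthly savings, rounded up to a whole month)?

14 months

Loan A: monthly rate = 7.25%/12 = 0.0060417; payment = 574,500 × 0.0060417 / (1 − (1+0.0060417)^−60) = $11,443.67.
Loan B: monthly rate = 6.25%/12 = 0.0052083; payment = 574,500 × 0.0052083 / (1 − (1+0.0052083)^−60) = $11,173.60.
Monthly savings = $11,443.67 − $11,173.60 = $270.07.
Break-even = $3,700.00 / $270.07 = 13.70 → 14 months.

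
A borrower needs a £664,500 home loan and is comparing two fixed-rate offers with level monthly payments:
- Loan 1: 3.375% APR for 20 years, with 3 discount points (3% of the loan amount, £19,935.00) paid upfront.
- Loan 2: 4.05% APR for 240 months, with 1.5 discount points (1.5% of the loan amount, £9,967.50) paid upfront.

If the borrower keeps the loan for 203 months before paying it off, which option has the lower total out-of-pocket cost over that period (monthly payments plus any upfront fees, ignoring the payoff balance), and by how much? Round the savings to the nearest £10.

Loan 1 by £37,330

Loan 1: monthly rate = 3.375%/12 = 0.0028125; payment = 664,500 × 0.0028125 / (1 − (1+0.0028125)^−240) = £3,811.29.
Loan 2: at 4.05% the monthly rate is 0.0033750, so the payment is 664,500 × 0.0033750 / (1 − 1.0033750^−240) = £4,044.27.
Over 203 months: Loan 1 costs 203 × £3,811.29 + £19,935.00 = £793,626.87; Loan 2 costs 203 × £4,044.27 + £9,967.50 = £830,954.31.
Loan 1 is cheaper by £830,954.31 − £793,626.87 = £37,327.44.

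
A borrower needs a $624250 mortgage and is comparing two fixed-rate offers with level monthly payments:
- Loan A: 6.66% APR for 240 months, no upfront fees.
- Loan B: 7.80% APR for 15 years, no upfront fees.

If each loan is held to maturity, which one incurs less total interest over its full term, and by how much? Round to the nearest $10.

Loan B by $70,290

Loan A: monthly rate = 6.66%/12 = 0.0055500; payment = 624,250 × 0.0055500 / (1 − (1+0.0055500)^−240) = $4,713.23.
Total interest on Loan A = 240 × $4,713.23 − $624,250 = $506,925.20.
Loan B: monthly rate = 7.8%/12 = 0.0065000; payment = 624,250 × 0.0065000 / (1 − (1+0.0065000)^−180) = $5,893.81.
Total interest on Loan B = 180 × $5,893.81 − $624,250 = $436,635.80.
Loan B is lower by $70,289.40.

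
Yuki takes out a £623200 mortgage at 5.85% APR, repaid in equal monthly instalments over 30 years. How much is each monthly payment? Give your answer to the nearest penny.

£3,676.51

Monthly rate = 5.85%/12 = 0.0048750; payment = 623,200 × 0.0048750 / (1 − (1+0.0048750)^−360) = £3,676.51.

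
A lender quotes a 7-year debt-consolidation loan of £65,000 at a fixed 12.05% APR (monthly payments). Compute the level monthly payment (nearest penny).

Monthly rate = 12.05%/12 = 0.0100417; payment = 65,000 × 0.0100417 / (1 − (1+0.0100417)^−84) = £1,149.17.

£1,149.17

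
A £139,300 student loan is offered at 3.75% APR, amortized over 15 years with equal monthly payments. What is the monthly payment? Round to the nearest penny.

Monthly rate = 3.75%/12 = 0.0031250; payment = 139,300 × 0.0031250 / (1 − (1+0.0031250)^−180) = £1,013.02.

£1,013.02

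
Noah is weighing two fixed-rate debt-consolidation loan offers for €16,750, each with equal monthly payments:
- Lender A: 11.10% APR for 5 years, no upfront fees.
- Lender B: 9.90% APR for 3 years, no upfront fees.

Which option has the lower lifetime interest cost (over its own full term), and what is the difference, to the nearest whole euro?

Lender B by €2,472

Lender A: at 11.10% the monthly rate is 0.0092500, so the payment is 16,750 × 0.0092500 / (1 − 1.0092500^−60) = €365.02.
Total interest on Lender A = 60 × €365.02 − €16,750 = €5,151.20.
Lender B: at 9.90% the monthly rate is 0.0082500, so the payment is 16,750 × 0.0082500 / (1 − 1.0082500^−36) = €539.69.
Total interest on Lender B = 36 × €539.69 − €16,750 = €2,678.84.
Lender B is lower by €2,472.36.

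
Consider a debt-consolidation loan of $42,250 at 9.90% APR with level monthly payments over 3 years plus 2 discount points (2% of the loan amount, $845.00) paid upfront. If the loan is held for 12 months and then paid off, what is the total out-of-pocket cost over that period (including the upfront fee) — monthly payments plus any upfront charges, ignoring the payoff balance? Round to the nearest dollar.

Monthly rate = 9.9%/12 = 0.0082500; payment = 42,250 × 0.0082500 / (1 − (1+0.0082500)^−36) = $1,361.31.
Total outlay = 12 × $1,361.31 + $845.00 = $17,180.72.

$17,181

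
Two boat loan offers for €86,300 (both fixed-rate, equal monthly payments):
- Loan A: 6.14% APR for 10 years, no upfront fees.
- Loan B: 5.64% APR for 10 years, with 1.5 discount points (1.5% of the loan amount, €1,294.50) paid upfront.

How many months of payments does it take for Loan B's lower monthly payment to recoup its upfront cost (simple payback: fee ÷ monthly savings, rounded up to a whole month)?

Loan A: at 6.14% the monthly rate is 0.0051167, so the payment is 86,300 × 0.0051167 / (1 − 1.0051167^−120) = €964.19.
Loan B: at 5.64% the monthly rate is 0.0047000, so the payment is 86,300 × 0.0047000 / (1 − 1.0047000^−120) = €942.58.
Monthly savings = €964.19 − €942.58 = €21.61.
Break-even = €1,294.50 / €21.61 = 59.90 → 60 months.

60 months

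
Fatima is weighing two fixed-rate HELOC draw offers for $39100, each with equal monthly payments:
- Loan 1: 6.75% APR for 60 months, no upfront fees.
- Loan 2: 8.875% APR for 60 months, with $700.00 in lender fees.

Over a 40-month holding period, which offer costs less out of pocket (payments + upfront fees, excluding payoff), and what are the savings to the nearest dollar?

Loan 1 by $2,286

Loan 1: monthly rate = 6.75%/12 = 0.0056250; payment = 39,100 × 0.0056250 / (1 − (1+0.0056250)^−60) = $769.62.
Loan 2: monthly rate = 8.875%/12 = 0.0073958; payment = 39,100 × 0.0073958 / (1 − (1+0.0073958)^−60) = $809.28.
Over 40 months: Loan 1 costs 40 × $769.62 = $30,784.80; Loan 2 costs 40 × $809.28 + $700.00 = $33,071.20.
Loan 1 is cheaper by $33,071.20 − $30,784.80 = $2,286.40.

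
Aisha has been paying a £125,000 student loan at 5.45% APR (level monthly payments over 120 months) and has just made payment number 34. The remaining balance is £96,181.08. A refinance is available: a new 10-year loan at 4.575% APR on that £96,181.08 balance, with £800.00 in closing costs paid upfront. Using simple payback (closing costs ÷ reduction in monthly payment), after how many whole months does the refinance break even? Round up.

3 months

Current payment = 125,000 × 5.45%/12 / (1 − (1+0.0045417)^−120) = £1,353.48.
Refinanced payment = 96,181.08 × 0.0038125 / (1 − (1+0.0038125)^−120) = £1,000.29.
Monthly savings = £1,353.48 − £1,000.29 = £353.19.
Break-even = £800.00 / £353.19 = 2.27 → 3 months.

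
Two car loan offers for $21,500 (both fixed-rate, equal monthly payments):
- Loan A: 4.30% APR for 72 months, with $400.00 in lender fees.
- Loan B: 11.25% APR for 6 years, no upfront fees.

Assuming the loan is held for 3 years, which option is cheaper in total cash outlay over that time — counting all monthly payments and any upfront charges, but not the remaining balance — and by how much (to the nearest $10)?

Loan A by $2,220

Loan A: monthly rate = 4.3%/12 = 0.0035833; payment = 21,500 × 0.0035833 / (1 − (1+0.0035833)^−72) = $339.32.
Loan B: at 11.25% the monthly rate is 0.0093750, so the payment is 21,500 × 0.0093750 / (1 − 1.0093750^−72) = $411.99.
Over 36 months: Loan A costs 36 × $339.32 + $400.00 = $12,615.52; Loan B costs 36 × $411.99 = $14,831.64.
Loan A is cheaper by $14,831.64 − $12,615.52 = $2,216.12.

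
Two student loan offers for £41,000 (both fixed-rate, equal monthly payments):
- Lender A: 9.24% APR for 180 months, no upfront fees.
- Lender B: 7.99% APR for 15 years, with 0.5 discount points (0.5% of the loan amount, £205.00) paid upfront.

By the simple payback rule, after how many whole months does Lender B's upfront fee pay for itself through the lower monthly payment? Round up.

Lender A: monthly rate = 9.24%/12 = 0.0077000; payment = 41,000 × 0.0077000 / (1 − (1+0.0077000)^−180) = £421.72.
Lender B: at 7.99% the monthly rate is 0.0066583, so the payment is 41,000 × 0.0066583 / (1 − 1.0066583^−180) = £391.58.
Monthly savings = £421.72 − £391.58 = £30.14.
Break-even = £205.00 / £30.14 = 6.80 → 7 months.

7 months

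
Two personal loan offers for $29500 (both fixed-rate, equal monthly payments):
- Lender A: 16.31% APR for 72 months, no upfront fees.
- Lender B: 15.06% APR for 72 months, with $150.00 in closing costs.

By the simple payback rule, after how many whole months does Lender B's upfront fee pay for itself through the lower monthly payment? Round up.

8 months

Lender A: monthly rate = 16.31%/12 = 0.0135917; payment = 29,500 × 0.0135917 / (1 − (1+0.0135917)^−72) = $644.95.
Lender B: at 15.06% the monthly rate is 0.0125500, so the payment is 29,500 × 0.0125500 / (1 − 1.0125500^−72) = $624.74.
Monthly savings = $644.95 − $624.74 = $20.21.
Break-even = $150.00 / $20.21 = 7.42 → 8 months.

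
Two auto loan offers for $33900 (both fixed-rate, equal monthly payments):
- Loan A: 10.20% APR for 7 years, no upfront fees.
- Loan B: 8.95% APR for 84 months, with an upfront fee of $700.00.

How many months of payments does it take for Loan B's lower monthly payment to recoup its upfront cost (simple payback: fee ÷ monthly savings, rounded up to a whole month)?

Loan A: monthly rate = 10.2%/12 = 0.0085000; payment = 33,900 × 0.0085000 / (1 − (1+0.0085000)^−84) = $566.29.
Loan B: monthly rate = 8.95%/12 = 0.0074583; payment = 33,900 × 0.0074583 / (1 − (1+0.0074583)^−84) = $544.56.
Monthly savings = $566.29 − $544.56 = $21.73.
Break-even = $700.00 / $21.73 = 32.21 → 33 months.

33 months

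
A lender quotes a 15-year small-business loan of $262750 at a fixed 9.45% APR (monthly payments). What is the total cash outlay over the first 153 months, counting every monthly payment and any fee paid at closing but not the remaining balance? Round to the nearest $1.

$418,574

At 9.45% the monthly rate is 0.0078750, so the payment is 262,750 × 0.0078750 / (1 − 1.0078750^−180) = $2,735.78.
Total outlay = 153 × $2,735.78 = $418,574.34.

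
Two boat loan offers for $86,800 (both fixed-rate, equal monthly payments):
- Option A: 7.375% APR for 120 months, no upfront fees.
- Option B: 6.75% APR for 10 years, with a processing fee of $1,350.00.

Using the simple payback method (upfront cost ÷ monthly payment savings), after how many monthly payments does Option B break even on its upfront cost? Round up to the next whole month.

Option A: monthly rate = 7.375%/12 = 0.0061458; payment = 86,800 × 0.0061458 / (1 − (1+0.0061458)^−120) = $1,024.68.
Option B: monthly rate = 6.75%/12 = 0.0056250; payment = 86,800 × 0.0056250 / (1 − (1+0.0056250)^−120) = $996.67.
Monthly savings = $1,024.68 − $996.67 = $28.01.
Break-even = $1,350.00 / $28.01 = 48.20 → 49 months.

49 months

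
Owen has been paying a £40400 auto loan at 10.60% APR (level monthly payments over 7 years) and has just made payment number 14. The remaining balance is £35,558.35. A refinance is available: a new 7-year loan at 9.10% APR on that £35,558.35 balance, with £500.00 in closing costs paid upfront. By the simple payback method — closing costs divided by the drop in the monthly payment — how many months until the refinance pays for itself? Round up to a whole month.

Current payment = 40,400 × 10.6%/12 / (1 − (1+0.0088333)^−84) = £683.28.
Refinanced payment = 35,558.35 × 0.0075833 / (1 − (1+0.0075833)^−84) = £573.91.
Monthly savings = £683.28 − £573.91 = £109.37.
Break-even = £500.00 / £109.37 = 4.57 → 5 months.

5 months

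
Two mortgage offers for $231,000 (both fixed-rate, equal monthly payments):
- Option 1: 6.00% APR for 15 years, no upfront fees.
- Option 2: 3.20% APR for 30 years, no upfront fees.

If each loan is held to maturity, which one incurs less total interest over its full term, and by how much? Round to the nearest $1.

Option 1: at 6.00% the monthly rate is 0.0050000, so the payment is 231,000 × 0.0050000 / (1 − 1.0050000^−180) = $1,949.31.
Total interest on Option 1 = 180 × $1,949.31 − $231,000 = $119,875.80.
Option 2: monthly rate = 3.2%/12 = 0.0026667; payment = 231,000 × 0.0026667 / (1 − (1+0.0026667)^−360) = $999.00.
Total interest on Option 2 = 360 × $999.00 − $231,000 = $128,640.00.
Option 1 is lower by $8,764.20.

Option 1 by $8,764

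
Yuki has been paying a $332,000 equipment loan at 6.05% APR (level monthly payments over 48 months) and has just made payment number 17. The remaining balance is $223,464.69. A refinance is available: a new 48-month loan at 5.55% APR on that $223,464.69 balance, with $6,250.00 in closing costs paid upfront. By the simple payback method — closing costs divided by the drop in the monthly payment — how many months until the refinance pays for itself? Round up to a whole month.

Current payment = 332,000 × 6.05%/12 / (1 − (1+0.0050417)^−48) = $7,804.64.
Refinanced payment = 223,464.69 × 0.0046250 / (1 − (1+0.0046250)^−48) = $5,202.09.
Monthly savings = $7,804.64 − $5,202.09 = $2,602.55.
Break-even = $6,250.00 / $2,602.55 = 2.40 → 3 months.

3 months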